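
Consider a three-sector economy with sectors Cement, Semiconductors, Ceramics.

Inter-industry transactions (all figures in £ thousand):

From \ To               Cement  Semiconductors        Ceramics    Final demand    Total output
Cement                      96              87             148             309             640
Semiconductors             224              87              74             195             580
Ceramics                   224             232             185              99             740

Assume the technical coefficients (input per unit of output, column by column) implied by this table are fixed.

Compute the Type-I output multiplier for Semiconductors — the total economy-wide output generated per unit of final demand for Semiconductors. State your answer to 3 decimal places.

Technical coefficients a_ij = z_ij / X_j:
  a_11 = 96/640 = 0.15, a_21 = 224/640 = 0.35, a_31 = 224/640 = 0.35
  a_12 = 87/580 = 0.15, a_22 = 87/580 = 0.15, a_32 = 232/580 = 0.40
  a_13 = 148/740 = 0.20, a_23 = 74/740 = 0.10, a_33 = 185/740 = 0.25
I − A =
  [   0.85    -0.15    -0.20]
  [  -0.35     0.85    -0.10]
  [  -0.35    -0.40     0.75]
Cofactors of I−A, C_ij = (−1)^(i+j)·(minor ij) (rows/columns in the sector order above):
  C_11 = (0.85)(0.75) − (-0.10)(-0.40) = 0.5975
  C_12 = −[(-0.35)(0.75) − (-0.10)(-0.35)] = 0.2975
  C_13 = (-0.35)(-0.40) − (0.85)(-0.35) = 0.4375
  C_21 = −[(-0.15)(0.75) − (-0.20)(-0.40)] = 0.1925
  C_22 = (0.85)(0.75) − (-0.20)(-0.35) = 0.5675
  C_23 = −[(0.85)(-0.40) − (-0.15)(-0.35)] = 0.3925
  C_31 = (-0.15)(-0.10) − (-0.20)(0.85) = 0.1850
  C_32 = −[(0.85)(-0.10) − (-0.20)(-0.35)] = 0.1550
  C_33 = (0.85)(0.85) − (-0.15)(-0.35) = 0.6700
det(I−A) = Σ_j (I−A)_1j·C_1j = (0.85)(0.5975) + (-0.15)(0.2975) + (-0.20)(0.4375) = 0.37575
adj(I−A) = Cᵀ =
  [ 0.5975   0.1925   0.1850]
  [ 0.2975   0.5675   0.1550]
  [ 0.4375   0.3925   0.6700]
(I − A)⁻¹ = adj(I−A) / det(I−A) ≈
  [   1.5902     0.5123     0.4923]
  [   0.7917     1.5103     0.4125]
  [   1.1643     1.0446     1.7831]
The output multiplier for sector j is the column-j sum of the Leontief inverse (I − A)⁻¹ = adj(I−A) / det(I−A).
Column 2 of adj(I−A): (0.1925, 0.5675, 0.3925); det(I−A) = 0.37575.
m_2 = (0.1925 + 0.5675 + 0.3925) / 0.37575 = 1.1525 / 0.37575 ≈ 3.067.

m_2 = 3.067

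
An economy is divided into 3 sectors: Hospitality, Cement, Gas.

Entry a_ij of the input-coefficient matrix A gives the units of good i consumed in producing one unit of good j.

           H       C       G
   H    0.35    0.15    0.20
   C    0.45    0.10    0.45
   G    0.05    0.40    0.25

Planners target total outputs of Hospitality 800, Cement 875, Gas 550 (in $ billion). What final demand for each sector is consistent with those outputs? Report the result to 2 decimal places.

d_H = 278.75, d_C = 180.00, d_G = 22.50

I − A =
  [   0.65    -0.15    -0.20]
  [  -0.45     0.90    -0.45]
  [  -0.05    -0.40     0.75]
d = (I − A) x:
  d_H = (+0.65)·800 + (-0.15)·875 + (-0.20)·550 = 278.75
  d_C = (-0.45)·800 + (+0.90)·875 + (-0.45)·550 = 180.00
  d_G = (-0.05)·800 + (-0.40)·875 + (+0.75)·550 = 22.50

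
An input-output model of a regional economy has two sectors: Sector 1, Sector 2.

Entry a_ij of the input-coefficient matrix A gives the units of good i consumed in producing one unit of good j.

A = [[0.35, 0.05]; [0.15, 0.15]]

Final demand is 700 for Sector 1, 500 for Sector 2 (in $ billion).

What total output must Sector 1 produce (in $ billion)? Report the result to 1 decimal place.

x_1 = 1137.6

I − A =
  [   0.65    -0.05]
  [  -0.15     0.85]
det(I−A) = (0.65)(0.85) − (-0.05)(-0.15) = 0.5450
adj(I−A) = [[0.85, 0.05], [0.15, 0.65]]
(I − A)⁻¹ = adj(I−A) / det(I−A) ≈
  [   1.5596     0.0917]
  [   0.2752     1.1927]
x = (I − A)⁻¹ d = adj(I−A)·d / det(I−A), with det(I−A) = 0.5450:
  x_1 = (0.85·700 + 0.05·500) / 0.5450 = 620.00 / 0.5450 ≈ 1137.6
  x_2 = (0.15·700 + 0.65·500) / 0.5450 = 430.00 / 0.5450 ≈ 789.0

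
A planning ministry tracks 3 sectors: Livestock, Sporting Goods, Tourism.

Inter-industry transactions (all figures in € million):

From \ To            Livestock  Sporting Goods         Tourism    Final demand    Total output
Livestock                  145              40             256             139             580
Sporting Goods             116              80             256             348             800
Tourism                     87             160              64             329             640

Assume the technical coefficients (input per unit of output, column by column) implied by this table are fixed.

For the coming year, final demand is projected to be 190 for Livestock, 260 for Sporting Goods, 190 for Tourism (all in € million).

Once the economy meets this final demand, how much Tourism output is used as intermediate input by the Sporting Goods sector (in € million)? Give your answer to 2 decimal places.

z_TS = 119.31

Technical coefficients a_ij = z_ij / X_j:
  a_LL = 145/580 = 0.25, a_SL = 116/580 = 0.20, a_TL = 87/580 = 0.15
  a_LS = 40/800 = 0.05, a_SS = 80/800 = 0.10, a_TS = 160/800 = 0.20
  a_LT = 256/640 = 0.40, a_ST = 256/640 = 0.40, a_TT = 64/640 = 0.10
I − A =
  [   0.75    -0.05    -0.40]
  [  -0.20     0.90    -0.40]
  [  -0.15    -0.20     0.90]
Cofactors of I−A, C_ij = (−1)^(i+j)·(minor ij) (rows/columns in the sector order above):
  C_11 = (0.90)(0.90) − (-0.40)(-0.20) = 0.7300
  C_12 = −[(-0.20)(0.90) − (-0.40)(-0.15)] = 0.2400
  C_13 = (-0.20)(-0.20) − (0.90)(-0.15) = 0.1750
  C_21 = −[(-0.05)(0.90) − (-0.40)(-0.20)] = 0.1250
  C_22 = (0.75)(0.90) − (-0.40)(-0.15) = 0.6150
  C_23 = −[(0.75)(-0.20) − (-0.05)(-0.15)] = 0.1575
  C_31 = (-0.05)(-0.40) − (-0.40)(0.90) = 0.3800
  C_32 = −[(0.75)(-0.40) − (-0.40)(-0.20)] = 0.3800
  C_33 = (0.75)(0.90) − (-0.05)(-0.20) = 0.6650
det(I−A) = Σ_j (I−A)_1j·C_1j = (0.75)(0.7300) + (-0.05)(0.2400) + (-0.40)(0.1750) = 0.4655
adj(I−A) = Cᵀ =
  [ 0.7300   0.1250   0.3800]
  [ 0.2400   0.6150   0.3800]
  [ 0.1750   0.1575   0.6650]
(I − A)⁻¹ = adj(I−A) / det(I−A) ≈
  [   1.5682     0.2685     0.8163]
  [   0.5156     1.3212     0.8163]
  [   0.3759     0.3383     1.4286]
First solve x = (I − A)⁻¹ d = adj(I−A)·d / det(I−A); in particular x_S = (0.2400·190 + 0.6150·260 + 0.3800·190) / 0.4655 = 277.70 / 0.4655 ≈ 596.5628.
Intermediate flow from T to S: z_TS = a_TS · x_S = 0.20 × 277.70 / 0.4655 = 55.54 / 0.4655 ≈ 119.31.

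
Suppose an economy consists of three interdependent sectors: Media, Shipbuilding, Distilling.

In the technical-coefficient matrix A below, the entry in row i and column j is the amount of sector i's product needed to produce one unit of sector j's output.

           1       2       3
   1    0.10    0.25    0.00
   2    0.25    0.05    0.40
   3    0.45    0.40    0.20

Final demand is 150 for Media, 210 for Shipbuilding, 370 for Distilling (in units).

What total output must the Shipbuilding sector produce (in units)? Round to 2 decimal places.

I − A =
  [   0.90    -0.25     0.00]
  [  -0.25     0.95    -0.40]
  [  -0.45    -0.40     0.80]
Cofactors of I−A, C_ij = (−1)^(i+j)·(minor ij) (rows/columns in the sector order above):
  C_11 = (0.95)(0.80) − (-0.40)(-0.40) = 0.6000
  C_12 = −[(-0.25)(0.80) − (-0.40)(-0.45)] = 0.3800
  C_13 = (-0.25)(-0.40) − (0.95)(-0.45) = 0.5275
  C_21 = −[(-0.25)(0.80) − (0.00)(-0.40)] = 0.2000
  C_22 = (0.90)(0.80) − (0.00)(-0.45) = 0.7200
  C_23 = −[(0.90)(-0.40) − (-0.25)(-0.45)] = 0.4725
  C_31 = (-0.25)(-0.40) − (0.00)(0.95) = 0.1000
  C_32 = −[(0.90)(-0.40) − (0.00)(-0.25)] = 0.3600
  C_33 = (0.90)(0.95) − (-0.25)(-0.25) = 0.7925
det(I−A) = Σ_j (I−A)_1j·C_1j = (0.90)(0.6000) + (-0.25)(0.3800) + (0.00)(0.5275) = 0.4450
adj(I−A) = Cᵀ =
  [ 0.6000   0.2000   0.1000]
  [ 0.3800   0.7200   0.3600]
  [ 0.5275   0.4725   0.7925]
(I − A)⁻¹ = adj(I−A) / det(I−A) ≈
  [   1.3483     0.4494     0.2247]
  [   0.8539     1.6180     0.8090]
  [   1.1854     1.0618     1.7809]
x = (I − A)⁻¹ d = adj(I−A)·d / det(I−A), with det(I−A) = 0.4450:
  x_1 = (0.6000·150 + 0.2000·210 + 0.1000·370) / 0.4450 = 169.00 / 0.4450 ≈ 379.78
  x_2 = (0.3800·150 + 0.7200·210 + 0.3600·370) / 0.4450 = 341.40 / 0.4450 ≈ 767.19
  x_3 = (0.5275·150 + 0.4725·210 + 0.7925·370) / 0.4450 = 471.575 / 0.4450 ≈ 1059.72

x_2 = 767.19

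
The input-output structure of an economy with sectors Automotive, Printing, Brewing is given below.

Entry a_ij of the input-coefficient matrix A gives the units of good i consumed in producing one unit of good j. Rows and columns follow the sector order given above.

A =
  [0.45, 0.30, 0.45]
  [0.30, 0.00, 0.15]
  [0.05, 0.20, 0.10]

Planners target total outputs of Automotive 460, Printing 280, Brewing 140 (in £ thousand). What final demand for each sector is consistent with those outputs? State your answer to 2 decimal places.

d_A = 106.00, d_P = 121.00, d_B = 47.00

I − A =
  [   0.55    -0.30    -0.45]
  [  -0.30     1.00    -0.15]
  [  -0.05    -0.20     0.90]
d = (I − A) x:
  d_A = (+0.55)·460 + (-0.30)·280 + (-0.45)·140 = 106.00
  d_P = (-0.30)·460 + (+1.00)·280 + (-0.15)·140 = 121.00
  d_B = (-0.05)·460 + (-0.20)·280 + (+0.90)·140 = 47.00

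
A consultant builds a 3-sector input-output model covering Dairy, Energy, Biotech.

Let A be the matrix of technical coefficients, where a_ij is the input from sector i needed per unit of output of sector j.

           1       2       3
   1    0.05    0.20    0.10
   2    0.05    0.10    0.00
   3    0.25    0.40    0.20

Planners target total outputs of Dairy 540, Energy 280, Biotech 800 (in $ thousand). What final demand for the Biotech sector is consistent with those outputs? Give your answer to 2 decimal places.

I − A =
  [   0.95    -0.20    -0.10]
  [  -0.05     0.90     0.00]
  [  -0.25    -0.40     0.80]
d = (I − A) x:
  d_1 = (+0.95)·540 + (-0.20)·280 + (-0.10)·800 = 377.00
  d_2 = (-0.05)·540 + (+0.90)·280 + (+0.00)·800 = 225.00
  d_3 = (-0.25)·540 + (-0.40)·280 + (+0.80)·800 = 393.00

d_3 = 393.00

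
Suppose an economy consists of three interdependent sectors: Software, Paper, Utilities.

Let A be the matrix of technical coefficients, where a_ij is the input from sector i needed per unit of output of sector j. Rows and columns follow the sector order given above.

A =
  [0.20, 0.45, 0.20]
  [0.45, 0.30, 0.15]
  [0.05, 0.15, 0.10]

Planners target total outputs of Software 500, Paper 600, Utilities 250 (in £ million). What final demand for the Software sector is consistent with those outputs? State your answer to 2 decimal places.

d_1 = 80.00

I − A =
  [   0.80    -0.45    -0.20]
  [  -0.45     0.70    -0.15]
  [  -0.05    -0.15     0.90]
d = (I − A) x:
  d_1 = (+0.80)·500 + (-0.45)·600 + (-0.20)·250 = 80.00
  d_2 = (-0.45)·500 + (+0.70)·600 + (-0.15)·250 = 157.50
  d_3 = (-0.05)·500 + (-0.15)·600 + (+0.90)·250 = 110.00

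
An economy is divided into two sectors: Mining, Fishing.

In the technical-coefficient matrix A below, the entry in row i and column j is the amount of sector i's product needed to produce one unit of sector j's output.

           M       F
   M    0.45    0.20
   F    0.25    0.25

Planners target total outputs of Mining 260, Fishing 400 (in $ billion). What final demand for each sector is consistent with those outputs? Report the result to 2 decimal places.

d_M = 63.00, d_F = 235.00

I − A =
  [   0.55    -0.20]
  [  -0.25     0.75]
d = (I − A) x:
  d_M = (+0.55)·260 + (-0.20)·400 = 63.00
  d_F = (-0.25)·260 + (+0.75)·400 = 235.00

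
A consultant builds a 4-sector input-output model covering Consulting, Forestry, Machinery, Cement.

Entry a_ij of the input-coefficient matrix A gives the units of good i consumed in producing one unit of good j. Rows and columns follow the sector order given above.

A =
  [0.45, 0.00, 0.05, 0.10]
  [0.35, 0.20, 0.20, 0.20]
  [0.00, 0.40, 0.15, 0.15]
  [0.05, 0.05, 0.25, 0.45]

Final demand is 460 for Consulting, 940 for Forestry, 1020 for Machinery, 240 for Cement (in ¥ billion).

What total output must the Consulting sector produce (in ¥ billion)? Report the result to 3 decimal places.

x_1 = 1532.277

I − A =
  [   0.55     0.00    -0.05    -0.10]
  [  -0.35     0.80    -0.20    -0.20]
  [   0.00    -0.40     0.85    -0.15]
  [  -0.05    -0.05    -0.25     0.55]
Compute the cofactors C_ij = (−1)^(i+j)·(3×3 minor ij) of I−A; the adjugate is their transpose:
adj(I−A) = Cᵀ =
  [ 0.270000   0.025625   0.042500   0.070000]
  [ 0.160500   0.231875   0.105875   0.142375]
  [ 0.089625   0.123125   0.230750   0.124000]
  [ 0.079875   0.079375   0.118375   0.323000]
det(I−A) = Σ_j (I−A)_1j·C_1j = (0.55)(0.270000) + (0.00)(0.160500) + (-0.05)(0.089625) + (-0.10)(0.079875) = 0.13603125
(I − A)⁻¹ = adj(I−A) / det(I−A) ≈
  [   1.9848     0.1884     0.3124     0.5146]
  [   1.1799     1.7046     0.7783     1.0466]
  [   0.6589     0.9051     1.6963     0.9116]
  [   0.5872     0.5835     0.8702     2.3745]
x = (I − A)⁻¹ d = adj(I−A)·d / det(I−A), with det(I−A) = 0.13603125:
  x_1 = (0.270000·460 + 0.025625·940 + 0.042500·1020 + 0.070000·240) / 0.13603125 = 208.4375 / 0.13603125 ≈ 1532.277
  x_2 = (0.160500·460 + 0.231875·940 + 0.105875·1020 + 0.142375·240) / 0.13603125 = 433.955 / 0.13603125 ≈ 3190.113
  x_3 = (0.089625·460 + 0.123125·940 + 0.230750·1020 + 0.124000·240) / 0.13603125 = 422.09 / 0.13603125 ≈ 3102.890
  x_4 = (0.079875·460 + 0.079375·940 + 0.118375·1020 + 0.323000·240) / 0.13603125 = 309.6175 / 0.13603125 ≈ 2276.076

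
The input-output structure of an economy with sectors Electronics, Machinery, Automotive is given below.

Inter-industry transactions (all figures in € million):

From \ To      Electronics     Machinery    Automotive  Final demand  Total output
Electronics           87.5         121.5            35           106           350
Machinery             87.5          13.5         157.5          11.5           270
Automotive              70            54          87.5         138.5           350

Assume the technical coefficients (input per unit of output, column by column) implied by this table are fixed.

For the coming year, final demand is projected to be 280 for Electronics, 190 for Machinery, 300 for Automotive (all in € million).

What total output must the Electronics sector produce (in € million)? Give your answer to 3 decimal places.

Technical coefficients a_ij = z_ij / X_j:
  a_11 = 87.5/350 = 0.25, a_21 = 87.5/350 = 0.25, a_31 = 70/350 = 0.20
  a_12 = 121.5/270 = 0.45, a_22 = 13.5/270 = 0.05, a_32 = 54/270 = 0.20
  a_13 = 35/350 = 0.10, a_23 = 157.5/350 = 0.45, a_33 = 87.5/350 = 0.25
I − A =
  [   0.75    -0.45    -0.10]
  [  -0.25     0.95    -0.45]
  [  -0.20    -0.20     0.75]
Cofactors of I−A, C_ij = (−1)^(i+j)·(minor ij) (rows/columns in the sector order above):
  C_11 = (0.95)(0.75) − (-0.45)(-0.20) = 0.6225
  C_12 = −[(-0.25)(0.75) − (-0.45)(-0.20)] = 0.2775
  C_13 = (-0.25)(-0.20) − (0.95)(-0.20) = 0.2400
  C_21 = −[(-0.45)(0.75) − (-0.10)(-0.20)] = 0.3575
  C_22 = (0.75)(0.75) − (-0.10)(-0.20) = 0.5425
  C_23 = −[(0.75)(-0.20) − (-0.45)(-0.20)] = 0.2400
  C_31 = (-0.45)(-0.45) − (-0.10)(0.95) = 0.2975
  C_32 = −[(0.75)(-0.45) − (-0.10)(-0.25)] = 0.3625
  C_33 = (0.75)(0.95) − (-0.45)(-0.25) = 0.6000
det(I−A) = Σ_j (I−A)_1j·C_1j = (0.75)(0.6225) + (-0.45)(0.2775) + (-0.10)(0.2400) = 0.3180
adj(I−A) = Cᵀ =
  [ 0.6225   0.3575   0.2975]
  [ 0.2775   0.5425   0.3625]
  [ 0.2400   0.2400   0.6000]
(I − A)⁻¹ = adj(I−A) / det(I−A) ≈
  [   1.9575     1.1242     0.9355]
  [   0.8726     1.7060     1.1399]
  [   0.7547     0.7547     1.8868]
x = (I − A)⁻¹ d = adj(I−A)·d / det(I−A), with det(I−A) = 0.3180:
  x_1 = (0.6225·280 + 0.3575·190 + 0.2975·300) / 0.3180 = 331.475 / 0.3180 ≈ 1042.374
  x_2 = (0.2775·280 + 0.5425·190 + 0.3625·300) / 0.3180 = 289.525 / 0.3180 ≈ 910.456
  x_3 = (0.2400·280 + 0.2400·190 + 0.6000·300) / 0.3180 = 292.80 / 0.3180 ≈ 920.755

x_1 = 1042.374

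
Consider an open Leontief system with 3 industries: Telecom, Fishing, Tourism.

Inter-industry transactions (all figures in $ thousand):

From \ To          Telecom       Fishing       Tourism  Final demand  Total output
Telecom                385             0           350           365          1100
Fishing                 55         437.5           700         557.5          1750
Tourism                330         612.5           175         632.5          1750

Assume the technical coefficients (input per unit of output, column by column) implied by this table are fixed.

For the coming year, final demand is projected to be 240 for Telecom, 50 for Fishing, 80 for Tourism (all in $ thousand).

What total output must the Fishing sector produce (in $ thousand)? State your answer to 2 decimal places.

Technical coefficients a_ij = z_ij / X_j:
  a_11 = 385/1100 = 0.35, a_21 = 55/1100 = 0.05, a_31 = 330/1100 = 0.30
  a_12 = 0/1750 = 0.00, a_22 = 437.5/1750 = 0.25, a_32 = 612.5/1750 = 0.35
  a_13 = 350/1750 = 0.20, a_23 = 700/1750 = 0.40, a_33 = 175/1750 = 0.10
I − A =
  [   0.65     0.00    -0.20]
  [  -0.05     0.75    -0.40]
  [  -0.30    -0.35     0.90]
Cofactors of I−A, C_ij = (−1)^(i+j)·(minor ij) (rows/columns in the sector order above):
  C_11 = (0.75)(0.90) − (-0.40)(-0.35) = 0.5350
  C_12 = −[(-0.05)(0.90) − (-0.40)(-0.30)] = 0.1650
  C_13 = (-0.05)(-0.35) − (0.75)(-0.30) = 0.2425
  C_21 = −[(0.00)(0.90) − (-0.20)(-0.35)] = 0.0700
  C_22 = (0.65)(0.90) − (-0.20)(-0.30) = 0.5250
  C_23 = −[(0.65)(-0.35) − (0.00)(-0.30)] = 0.2275
  C_31 = (0.00)(-0.40) − (-0.20)(0.75) = 0.1500
  C_32 = −[(0.65)(-0.40) − (-0.20)(-0.05)] = 0.2700
  C_33 = (0.65)(0.75) − (0.00)(-0.05) = 0.4875
det(I−A) = Σ_j (I−A)_1j·C_1j = (0.65)(0.5350) + (0.00)(0.1650) + (-0.20)(0.2425) = 0.29925
adj(I−A) = Cᵀ =
  [ 0.5350   0.0700   0.1500]
  [ 0.1650   0.5250   0.2700]
  [ 0.2425   0.2275   0.4875]
(I − A)⁻¹ = adj(I−A) / det(I−A) ≈
  [   1.7878     0.2339     0.5013]
  [   0.5514     1.7544     0.9023]
  [   0.8104     0.7602     1.6291]
x = (I − A)⁻¹ d = adj(I−A)·d / det(I−A), with det(I−A) = 0.29925:
  x_1 = (0.5350·240 + 0.0700·50 + 0.1500·80) / 0.29925 = 143.90 / 0.29925 ≈ 480.87
  x_2 = (0.1650·240 + 0.5250·50 + 0.2700·80) / 0.29925 = 87.45 / 0.29925 ≈ 292.23
  x_3 = (0.2425·240 + 0.2275·50 + 0.4875·80) / 0.29925 = 108.575 / 0.29925 ≈ 362.82

x_2 = 292.23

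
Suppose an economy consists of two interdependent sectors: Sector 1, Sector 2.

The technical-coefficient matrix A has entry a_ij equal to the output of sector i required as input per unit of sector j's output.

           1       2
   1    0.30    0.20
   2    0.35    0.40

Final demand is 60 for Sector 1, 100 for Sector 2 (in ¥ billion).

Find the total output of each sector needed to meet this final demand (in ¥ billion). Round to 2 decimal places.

I − A =
  [   0.70    -0.20]
  [  -0.35     0.60]
det(I−A) = (0.70)(0.60) − (-0.20)(-0.35) = 0.3500
adj(I−A) = [[0.60, 0.20], [0.35, 0.70]]
(I − A)⁻¹ = adj(I−A) / det(I−A) ≈
  [   1.7143     0.5714]
  [   1.0000     2.0000]
x = (I − A)⁻¹ d = adj(I−A)·d / det(I−A), with det(I−A) = 0.3500:
  x_1 = (0.60·60 + 0.20·100) / 0.3500 = 56.00 / 0.3500 = 160.00
  x_2 = (0.35·60 + 0.70·100) / 0.3500 = 91.00 / 0.3500 = 260.00

x_1 = 160.00, x_2 = 260.00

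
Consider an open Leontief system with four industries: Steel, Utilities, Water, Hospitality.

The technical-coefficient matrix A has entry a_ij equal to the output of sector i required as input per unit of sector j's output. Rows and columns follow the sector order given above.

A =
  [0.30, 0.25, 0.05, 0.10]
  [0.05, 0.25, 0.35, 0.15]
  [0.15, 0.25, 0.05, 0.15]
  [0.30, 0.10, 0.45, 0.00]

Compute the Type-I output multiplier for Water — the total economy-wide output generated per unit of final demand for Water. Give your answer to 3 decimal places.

I − A =
  [   0.70    -0.25    -0.05    -0.10]
  [  -0.05     0.75    -0.35    -0.15]
  [  -0.15    -0.25     0.95    -0.15]
  [  -0.30    -0.10    -0.45     1.00]
Compute the cofactors C_ij = (−1)^(i+j)·(3×3 minor ij) of I−A; the adjugate is their transpose:
adj(I−A) = Cᵀ =
  [ 0.538000   0.254625   0.178375   0.118750]
  [ 0.165250   0.572750   0.288750   0.145750]
  [ 0.168500   0.228250   0.467750   0.121250]
  [ 0.253750   0.236375   0.292875   0.406250]
det(I−A) = Σ_j (I−A)_1j·C_1j = (0.70)(0.538000) + (-0.25)(0.165250) + (-0.05)(0.168500) + (-0.10)(0.253750) = 0.3014875
(I − A)⁻¹ = adj(I−A) / det(I−A) ≈
  [   1.7845     0.8446     0.5916     0.3939]
  [   0.5481     1.8997     0.9578     0.4834]
  [   0.5589     0.7571     1.5515     0.4022]
  [   0.8417     0.7840     0.9714     1.3475]
The output multiplier for sector j is the column-j sum of the Leontief inverse (I − A)⁻¹ = adj(I−A) / det(I−A).
Column 3 of adj(I−A): (0.178375, 0.288750, 0.467750, 0.292875); det(I−A) = 0.3014875.
m_3 = (0.178375 + 0.288750 + 0.467750 + 0.292875) / 0.3014875 = 1.22775 / 0.3014875 ≈ 4.072.

m_3 = 4.072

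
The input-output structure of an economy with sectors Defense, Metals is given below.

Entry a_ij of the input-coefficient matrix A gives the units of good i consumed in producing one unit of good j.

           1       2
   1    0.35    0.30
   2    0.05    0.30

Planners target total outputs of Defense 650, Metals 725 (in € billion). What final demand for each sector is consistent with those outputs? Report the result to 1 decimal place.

I − A =
  [   0.65    -0.30]
  [  -0.05     0.70]
d = (I − A) x:
  d_1 = (+0.65)·650 + (-0.30)·725 = 205.0
  d_2 = (-0.05)·650 + (+0.70)·725 = 475.0

d_1 = 205.0, d_2 = 475.0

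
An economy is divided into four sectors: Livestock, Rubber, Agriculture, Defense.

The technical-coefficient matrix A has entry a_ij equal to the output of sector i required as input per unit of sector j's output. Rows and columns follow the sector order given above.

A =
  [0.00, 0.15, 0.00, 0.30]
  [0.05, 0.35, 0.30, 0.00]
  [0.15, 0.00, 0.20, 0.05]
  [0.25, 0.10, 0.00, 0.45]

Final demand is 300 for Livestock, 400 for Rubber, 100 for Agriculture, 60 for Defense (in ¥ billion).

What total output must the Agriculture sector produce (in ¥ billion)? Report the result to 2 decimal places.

I − A =
  [   1.00    -0.15     0.00    -0.30]
  [  -0.05     0.65    -0.30     0.00]
  [  -0.15     0.00     0.80    -0.05]
  [  -0.25    -0.10     0.00     0.55]
Compute the cofactors C_ij = (−1)^(i+j)·(3×3 minor ij) of I−A; the adjugate is their transpose:
adj(I−A) = Cᵀ =
  [ 0.284500   0.090000   0.033750   0.158250]
  [ 0.050500   0.380000   0.142500   0.040500]
  [ 0.062000   0.023750   0.303125   0.061375]
  [ 0.138500   0.110000   0.041250   0.507250]
det(I−A) = Σ_j (I−A)_1j·C_1j = (1.00)(0.284500) + (-0.15)(0.050500) + (0.00)(0.062000) + (-0.30)(0.138500) = 0.235375
(I − A)⁻¹ = adj(I−A) / det(I−A) ≈
  [   1.2087     0.3824     0.1434     0.6723]
  [   0.2146     1.6144     0.6054     0.1721]
  [   0.2634     0.1009     1.2878     0.2608]
  [   0.5884     0.4673     0.1753     2.1551]
x = (I − A)⁻¹ d = adj(I−A)·d / det(I−A), with det(I−A) = 0.235375:
  x_1 = (0.284500·300 + 0.090000·400 + 0.033750·100 + 0.158250·60) / 0.235375 = 134.22 / 0.235375 ≈ 570.24
  x_2 = (0.050500·300 + 0.380000·400 + 0.142500·100 + 0.040500·60) / 0.235375 = 183.83 / 0.235375 ≈ 781.01
  x_3 = (0.062000·300 + 0.023750·400 + 0.303125·100 + 0.061375·60) / 0.235375 = 62.095 / 0.235375 ≈ 263.81
  x_4 = (0.138500·300 + 0.110000·400 + 0.041250·100 + 0.507250·60) / 0.235375 = 120.11 / 0.235375 ≈ 510.29

x_3 = 263.81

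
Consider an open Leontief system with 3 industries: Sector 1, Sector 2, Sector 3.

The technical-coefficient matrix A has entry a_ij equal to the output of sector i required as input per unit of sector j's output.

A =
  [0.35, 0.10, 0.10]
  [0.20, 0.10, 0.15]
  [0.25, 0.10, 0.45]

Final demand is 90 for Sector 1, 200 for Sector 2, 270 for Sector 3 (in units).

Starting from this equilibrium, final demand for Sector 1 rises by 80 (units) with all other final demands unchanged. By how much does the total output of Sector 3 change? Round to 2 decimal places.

I − A =
  [   0.65    -0.10    -0.10]
  [  -0.20     0.90    -0.15]
  [  -0.25    -0.10     0.55]
Cofactors of I−A, C_ij = (−1)^(i+j)·(minor ij) (rows/columns in the sector order above):
  C_11 = (0.90)(0.55) − (-0.15)(-0.10) = 0.4800
  C_12 = −[(-0.20)(0.55) − (-0.15)(-0.25)] = 0.1475
  C_13 = (-0.20)(-0.10) − (0.90)(-0.25) = 0.2450
  C_21 = −[(-0.10)(0.55) − (-0.10)(-0.10)] = 0.0650
  C_22 = (0.65)(0.55) − (-0.10)(-0.25) = 0.3325
  C_23 = −[(0.65)(-0.10) − (-0.10)(-0.25)] = 0.0900
  C_31 = (-0.10)(-0.15) − (-0.10)(0.90) = 0.1050
  C_32 = −[(0.65)(-0.15) − (-0.10)(-0.20)] = 0.1175
  C_33 = (0.65)(0.90) − (-0.10)(-0.20) = 0.5650
det(I−A) = Σ_j (I−A)_1j·C_1j = (0.65)(0.4800) + (-0.10)(0.1475) + (-0.10)(0.2450) = 0.27275
adj(I−A) = Cᵀ =
  [ 0.4800   0.0650   0.1050]
  [ 0.1475   0.3325   0.1175]
  [ 0.2450   0.0900   0.5650]
(I − A)⁻¹ = adj(I−A) / det(I−A) ≈
  [   1.7599     0.2383     0.3850]
  [   0.5408     1.2191     0.4308]
  [   0.8983     0.3300     2.0715]
Δx = (I − A)⁻¹ Δd with Δd having +80 in the Sector 1 component and 0 elsewhere.
So Δx_3 = L_31 · (+80), where L_31 = adj(I−A)_31 / det(I−A) = 0.2450 / 0.27275.
Δx_3 = 0.2450 × (+80) / 0.27275 = 19.60 / 0.27275 ≈ 71.86.

Δx_3 = 71.86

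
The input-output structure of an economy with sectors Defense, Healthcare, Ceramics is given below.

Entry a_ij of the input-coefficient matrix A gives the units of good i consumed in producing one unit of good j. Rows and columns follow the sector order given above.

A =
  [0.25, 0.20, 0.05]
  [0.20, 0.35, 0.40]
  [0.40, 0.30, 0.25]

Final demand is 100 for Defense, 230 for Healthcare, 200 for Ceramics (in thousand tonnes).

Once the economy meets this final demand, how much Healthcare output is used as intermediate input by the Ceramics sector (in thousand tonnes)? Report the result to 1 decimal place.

z_23 = 387.9

I − A =
  [   0.75    -0.20    -0.05]
  [  -0.20     0.65    -0.40]
  [  -0.40    -0.30     0.75]
Cofactors of I−A, C_ij = (−1)^(i+j)·(minor ij) (rows/columns in the sector order above):
  C_11 = (0.65)(0.75) − (-0.40)(-0.30) = 0.3675
  C_12 = −[(-0.20)(0.75) − (-0.40)(-0.40)] = 0.3100
  C_13 = (-0.20)(-0.30) − (0.65)(-0.40) = 0.3200
  C_21 = −[(-0.20)(0.75) − (-0.05)(-0.30)] = 0.1650
  C_22 = (0.75)(0.75) − (-0.05)(-0.40) = 0.5425
  C_23 = −[(0.75)(-0.30) − (-0.20)(-0.40)] = 0.3050
  C_31 = (-0.20)(-0.40) − (-0.05)(0.65) = 0.1125
  C_32 = −[(0.75)(-0.40) − (-0.05)(-0.20)] = 0.3100
  C_33 = (0.75)(0.65) − (-0.20)(-0.20) = 0.4475
det(I−A) = Σ_j (I−A)_1j·C_1j = (0.75)(0.3675) + (-0.20)(0.3100) + (-0.05)(0.3200) = 0.197625
adj(I−A) = Cᵀ =
  [ 0.3675   0.1650   0.1125]
  [ 0.3100   0.5425   0.3100]
  [ 0.3200   0.3050   0.4475]
(I − A)⁻¹ = adj(I−A) / det(I−A) ≈
  [   1.8596     0.8349     0.5693]
  [   1.5686     2.7451     1.5686]
  [   1.6192     1.5433     2.2644]
First solve x = (I − A)⁻¹ d = adj(I−A)·d / det(I−A); in particular x_3 = (0.3200·100 + 0.3050·230 + 0.4475·200) / 0.197625 = 191.65 / 0.197625 ≈ 969.766.
Intermediate flow from 2 to 3: z_23 = a_23 · x_3 = 0.40 × 191.65 / 0.197625 = 76.66 / 0.197625 ≈ 387.9.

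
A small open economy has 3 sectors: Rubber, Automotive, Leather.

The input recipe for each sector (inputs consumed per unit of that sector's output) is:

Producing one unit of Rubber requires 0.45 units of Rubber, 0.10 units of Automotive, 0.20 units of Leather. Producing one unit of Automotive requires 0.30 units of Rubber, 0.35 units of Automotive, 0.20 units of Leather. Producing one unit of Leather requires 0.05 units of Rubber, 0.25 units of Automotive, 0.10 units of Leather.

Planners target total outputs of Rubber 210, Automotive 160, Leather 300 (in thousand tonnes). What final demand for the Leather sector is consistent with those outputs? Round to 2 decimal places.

I − A =
  [   0.55    -0.30    -0.05]
  [  -0.10     0.65    -0.25]
  [  -0.20    -0.20     0.90]
d = (I − A) x:
  d_1 = (+0.55)·210 + (-0.30)·160 + (-0.05)·300 = 52.50
  d_2 = (-0.10)·210 + (+0.65)·160 + (-0.25)·300 = 8.00
  d_3 = (-0.20)·210 + (-0.20)·160 + (+0.90)·300 = 196.00

d_3 = 196.00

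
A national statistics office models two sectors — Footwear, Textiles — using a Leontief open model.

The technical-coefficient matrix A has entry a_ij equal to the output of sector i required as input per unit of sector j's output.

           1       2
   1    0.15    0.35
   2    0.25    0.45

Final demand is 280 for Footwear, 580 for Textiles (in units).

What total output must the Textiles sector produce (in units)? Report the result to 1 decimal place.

I − A =
  [   0.85    -0.35]
  [  -0.25     0.55]
det(I−A) = (0.85)(0.55) − (-0.35)(-0.25) = 0.3800
adj(I−A) = [[0.55, 0.35], [0.25, 0.85]]
(I − A)⁻¹ = adj(I−A) / det(I−A) ≈
  [   1.4474     0.9211]
  [   0.6579     2.2368]
x = (I − A)⁻¹ d = adj(I−A)·d / det(I−A), with det(I−A) = 0.3800:
  x_1 = (0.55·280 + 0.35·580) / 0.3800 = 357.00 / 0.3800 ≈ 939.5
  x_2 = (0.25·280 + 0.85·580) / 0.3800 = 563.00 / 0.3800 ≈ 1481.6

x_2 = 1481.6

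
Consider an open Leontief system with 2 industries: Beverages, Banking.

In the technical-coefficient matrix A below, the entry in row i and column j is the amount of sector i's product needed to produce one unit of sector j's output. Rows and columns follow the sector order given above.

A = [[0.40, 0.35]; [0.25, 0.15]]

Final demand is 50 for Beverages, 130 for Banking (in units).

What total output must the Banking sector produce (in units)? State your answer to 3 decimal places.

x_2 = 214.201

I − A =
  [   0.60    -0.35]
  [  -0.25     0.85]
det(I−A) = (0.60)(0.85) − (-0.35)(-0.25) = 0.4225
adj(I−A) = [[0.85, 0.35], [0.25, 0.60]]
(I − A)⁻¹ = adj(I−A) / det(I−A) ≈
  [   2.0118     0.8284]
  [   0.5917     1.4201]
x = (I − A)⁻¹ d = adj(I−A)·d / det(I−A), with det(I−A) = 0.4225:
  x_1 = (0.85·50 + 0.35·130) / 0.4225 = 88.00 / 0.4225 ≈ 208.284
  x_2 = (0.25·50 + 0.60·130) / 0.4225 = 90.50 / 0.4225 ≈ 214.201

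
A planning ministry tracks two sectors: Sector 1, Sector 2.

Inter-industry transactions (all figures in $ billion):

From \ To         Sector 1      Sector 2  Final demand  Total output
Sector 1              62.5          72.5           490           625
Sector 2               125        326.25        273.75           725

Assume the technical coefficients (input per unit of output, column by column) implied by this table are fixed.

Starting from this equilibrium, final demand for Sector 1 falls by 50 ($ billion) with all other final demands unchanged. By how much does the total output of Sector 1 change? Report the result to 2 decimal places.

Technical coefficients a_ij = z_ij / X_j:
  a_11 = 62.5/625 = 0.10, a_21 = 125/625 = 0.20
  a_12 = 72.5/725 = 0.10, a_22 = 326.25/725 = 0.45
I − A =
  [   0.90    -0.10]
  [  -0.20     0.55]
det(I−A) = (0.90)(0.55) − (-0.10)(-0.20) = 0.4750
adj(I−A) = [[0.55, 0.10], [0.20, 0.90]]
(I − A)⁻¹ = adj(I−A) / det(I−A) ≈
  [   1.1579     0.2105]
  [   0.4211     1.8947]
Δx = (I − A)⁻¹ Δd with Δd having -50 in the Sector 1 component and 0 elsewhere.
So Δx_1 = L_11 · (-50), where L_11 = adj(I−A)_11 / det(I−A) = 0.55 / 0.4750.
Δx_1 = 0.55 × (-50) / 0.4750 = -27.50 / 0.4750 ≈ -57.89.

Δx_1 = -57.89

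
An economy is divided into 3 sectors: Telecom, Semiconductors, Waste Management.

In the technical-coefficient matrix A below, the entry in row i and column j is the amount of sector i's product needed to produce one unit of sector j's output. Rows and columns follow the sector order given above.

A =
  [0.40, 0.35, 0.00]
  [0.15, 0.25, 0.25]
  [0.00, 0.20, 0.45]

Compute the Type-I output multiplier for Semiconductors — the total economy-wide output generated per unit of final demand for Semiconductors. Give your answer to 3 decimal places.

I − A =
  [   0.60    -0.35     0.00]
  [  -0.15     0.75    -0.25]
  [   0.00    -0.20     0.55]
Cofactors of I−A, C_ij = (−1)^(i+j)·(minor ij) (rows/columns in the sector order above):
  C_11 = (0.75)(0.55) − (-0.25)(-0.20) = 0.3625
  C_12 = −[(-0.15)(0.55) − (-0.25)(0.00)] = 0.0825
  C_13 = (-0.15)(-0.20) − (0.75)(0.00) = 0.0300
  C_21 = −[(-0.35)(0.55) − (0.00)(-0.20)] = 0.1925
  C_22 = (0.60)(0.55) − (0.00)(0.00) = 0.3300
  C_23 = −[(0.60)(-0.20) − (-0.35)(0.00)] = 0.1200
  C_31 = (-0.35)(-0.25) − (0.00)(0.75) = 0.0875
  C_32 = −[(0.60)(-0.25) − (0.00)(-0.15)] = 0.1500
  C_33 = (0.60)(0.75) − (-0.35)(-0.15) = 0.3975
det(I−A) = Σ_j (I−A)_1j·C_1j = (0.60)(0.3625) + (-0.35)(0.0825) + (0.00)(0.0300) = 0.188625
adj(I−A) = Cᵀ =
  [ 0.3625   0.1925   0.0875]
  [ 0.0825   0.3300   0.1500]
  [ 0.0300   0.1200   0.3975]
(I − A)⁻¹ = adj(I−A) / det(I−A) ≈
  [   1.9218     1.0205     0.4639]
  [   0.4374     1.7495     0.7952]
  [   0.1590     0.6362     2.1074]
The output multiplier for sector j is the column-j sum of the Leontief inverse (I − A)⁻¹ = adj(I−A) / det(I−A).
Column 2 of adj(I−A): (0.1925, 0.3300, 0.1200); det(I−A) = 0.188625.
m_2 = (0.1925 + 0.3300 + 0.1200) / 0.188625 = 0.6425 / 0.188625 ≈ 3.406.

m_2 = 3.406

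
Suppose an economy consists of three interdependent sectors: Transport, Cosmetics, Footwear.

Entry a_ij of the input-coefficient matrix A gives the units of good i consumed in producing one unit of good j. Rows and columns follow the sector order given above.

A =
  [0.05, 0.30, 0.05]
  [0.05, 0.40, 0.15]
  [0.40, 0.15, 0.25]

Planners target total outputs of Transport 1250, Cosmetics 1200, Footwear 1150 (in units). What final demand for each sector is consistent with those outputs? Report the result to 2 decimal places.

I − A =
  [   0.95    -0.30    -0.05]
  [  -0.05     0.60    -0.15]
  [  -0.40    -0.15     0.75]
d = (I − A) x:
  d_1 = (+0.95)·1250 + (-0.30)·1200 + (-0.05)·1150 = 770.00
  d_2 = (-0.05)·1250 + (+0.60)·1200 + (-0.15)·1150 = 485.00
  d_3 = (-0.40)·1250 + (-0.15)·1200 + (+0.75)·1150 = 182.50

d_1 = 770.00, d_2 = 485.00, d_3 = 182.50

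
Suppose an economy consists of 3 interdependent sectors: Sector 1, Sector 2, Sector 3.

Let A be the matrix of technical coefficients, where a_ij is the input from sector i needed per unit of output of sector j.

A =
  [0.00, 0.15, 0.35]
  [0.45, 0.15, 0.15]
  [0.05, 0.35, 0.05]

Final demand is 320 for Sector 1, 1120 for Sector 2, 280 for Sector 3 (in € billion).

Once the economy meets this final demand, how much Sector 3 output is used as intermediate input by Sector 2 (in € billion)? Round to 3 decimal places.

I − A =
  [   1.00    -0.15    -0.35]
  [  -0.45     0.85    -0.15]
  [  -0.05    -0.35     0.95]
Cofactors of I−A, C_ij = (−1)^(i+j)·(minor ij) (rows/columns in the sector order above):
  C_11 = (0.85)(0.95) − (-0.15)(-0.35) = 0.7550
  C_12 = −[(-0.45)(0.95) − (-0.15)(-0.05)] = 0.4350
  C_13 = (-0.45)(-0.35) − (0.85)(-0.05) = 0.2000
  C_21 = −[(-0.15)(0.95) − (-0.35)(-0.35)] = 0.2650
  C_22 = (1.00)(0.95) − (-0.35)(-0.05) = 0.9325
  C_23 = −[(1.00)(-0.35) − (-0.15)(-0.05)] = 0.3575
  C_31 = (-0.15)(-0.15) − (-0.35)(0.85) = 0.3200
  C_32 = −[(1.00)(-0.15) − (-0.35)(-0.45)] = 0.3075
  C_33 = (1.00)(0.85) − (-0.15)(-0.45) = 0.7825
det(I−A) = Σ_j (I−A)_1j·C_1j = (1.00)(0.7550) + (-0.15)(0.4350) + (-0.35)(0.2000) = 0.61975
adj(I−A) = Cᵀ =
  [ 0.7550   0.2650   0.3200]
  [ 0.4350   0.9325   0.3075]
  [ 0.2000   0.3575   0.7825]
(I − A)⁻¹ = adj(I−A) / det(I−A) ≈
  [   1.2182     0.4276     0.5163]
  [   0.7019     1.5046     0.4962]
  [   0.3227     0.5768     1.2626]
First solve x = (I − A)⁻¹ d = adj(I−A)·d / det(I−A); in particular x_2 = (0.4350·320 + 0.9325·1120 + 0.3075·280) / 0.61975 = 1269.70 / 0.61975 ≈ 2048.72933.
Intermediate flow from 3 to 2: z_32 = a_32 · x_2 = 0.35 × 1269.70 / 0.61975 = 444.395 / 0.61975 ≈ 717.055.

z_32 = 717.055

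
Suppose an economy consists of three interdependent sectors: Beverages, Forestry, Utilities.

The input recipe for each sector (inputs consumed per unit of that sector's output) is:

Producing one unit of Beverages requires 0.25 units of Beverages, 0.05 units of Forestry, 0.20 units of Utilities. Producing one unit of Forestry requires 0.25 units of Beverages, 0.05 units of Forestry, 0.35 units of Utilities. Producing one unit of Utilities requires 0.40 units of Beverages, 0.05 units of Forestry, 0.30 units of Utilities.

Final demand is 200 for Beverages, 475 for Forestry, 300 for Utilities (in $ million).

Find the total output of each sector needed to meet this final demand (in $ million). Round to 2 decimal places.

I − A =
  [   0.75    -0.25    -0.40]
  [  -0.05     0.95    -0.05]
  [  -0.20    -0.35     0.70]
Cofactors of I−A, C_ij = (−1)^(i+j)·(minor ij) (rows/columns in the sector order above):
  C_11 = (0.95)(0.70) − (-0.05)(-0.35) = 0.6475
  C_12 = −[(-0.05)(0.70) − (-0.05)(-0.20)] = 0.0450
  C_13 = (-0.05)(-0.35) − (0.95)(-0.20) = 0.2075
  C_21 = −[(-0.25)(0.70) − (-0.40)(-0.35)] = 0.3150
  C_22 = (0.75)(0.70) − (-0.40)(-0.20) = 0.4450
  C_23 = −[(0.75)(-0.35) − (-0.25)(-0.20)] = 0.3125
  C_31 = (-0.25)(-0.05) − (-0.40)(0.95) = 0.3925
  C_32 = −[(0.75)(-0.05) − (-0.40)(-0.05)] = 0.0575
  C_33 = (0.75)(0.95) − (-0.25)(-0.05) = 0.7000
det(I−A) = Σ_j (I−A)_1j·C_1j = (0.75)(0.6475) + (-0.25)(0.0450) + (-0.40)(0.2075) = 0.391375
adj(I−A) = Cᵀ =
  [ 0.6475   0.3150   0.3925]
  [ 0.0450   0.4450   0.0575]
  [ 0.2075   0.3125   0.7000]
(I − A)⁻¹ = adj(I−A) / det(I−A) ≈
  [   1.6544     0.8049     1.0029]
  [   0.1150     1.1370     0.1469]
  [   0.5302     0.7985     1.7886]
x = (I − A)⁻¹ d = adj(I−A)·d / det(I−A), with det(I−A) = 0.391375:
  x_1 = (0.6475·200 + 0.3150·475 + 0.3925·300) / 0.391375 = 396.875 / 0.391375 ≈ 1014.05
  x_2 = (0.0450·200 + 0.4450·475 + 0.0575·300) / 0.391375 = 237.625 / 0.391375 ≈ 607.15
  x_3 = (0.2075·200 + 0.3125·475 + 0.7000·300) / 0.391375 = 399.9375 / 0.391375 ≈ 1021.88

x_1 = 1014.05, x_2 = 607.15, x_3 = 1021.88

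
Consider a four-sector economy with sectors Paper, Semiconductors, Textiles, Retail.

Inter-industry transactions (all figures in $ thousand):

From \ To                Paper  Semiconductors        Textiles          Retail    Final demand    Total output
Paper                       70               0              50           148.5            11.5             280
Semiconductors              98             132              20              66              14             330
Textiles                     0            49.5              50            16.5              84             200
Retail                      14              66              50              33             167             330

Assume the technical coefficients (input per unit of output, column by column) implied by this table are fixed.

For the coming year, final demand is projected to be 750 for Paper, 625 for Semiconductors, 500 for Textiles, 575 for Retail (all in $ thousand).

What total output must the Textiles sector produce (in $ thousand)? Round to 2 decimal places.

Technical coefficients a_ij = z_ij / X_j:
  a_PP = 70/280 = 0.25, a_SP = 98/280 = 0.35, a_TP = 0/280 = 0.00, a_RP = 14/280 = 0.05
  a_PS = 0/330 = 0.00, a_SS = 132/330 = 0.40, a_TS = 49.5/330 = 0.15, a_RS = 66/330 = 0.20
  a_PT = 50/200 = 0.25, a_ST = 20/200 = 0.10, a_TT = 50/200 = 0.25, a_RT = 50/200 = 0.25
  a_PR = 148.5/330 = 0.45, a_SR = 66/330 = 0.20, a_TR = 16.5/330 = 0.05, a_RR = 33/330 = 0.10
I − A =
  [   0.75     0.00    -0.25    -0.45]
  [  -0.35     0.60    -0.10    -0.20]
  [   0.00    -0.15     0.75    -0.05]
  [  -0.05    -0.20    -0.25     0.90]
Compute the cofactors C_ij = (−1)^(i+j)·(3×3 minor ij) of I−A; the adjugate is their transpose:
adj(I−A) = Cᵀ =
  [ 0.345500   0.120625   0.201500   0.210750]
  [ 0.239625   0.479375   0.223375   0.238750]
  [ 0.053750   0.105375   0.330000   0.068625]
  [ 0.087375   0.142500   0.152500   0.313125]
det(I−A) = Σ_j (I−A)_1j·C_1j = (0.75)(0.345500) + (0.00)(0.239625) + (-0.25)(0.053750) + (-0.45)(0.087375) = 0.20636875
(I − A)⁻¹ = adj(I−A) / det(I−A) ≈
  [   1.6742     0.5845     0.9764     1.0212]
  [   1.1611     2.3229     1.0824     1.1569]
  [   0.2605     0.5106     1.5991     0.3325]
  [   0.4234     0.6905     0.7390     1.5173]
x = (I − A)⁻¹ d = adj(I−A)·d / det(I−A), with det(I−A) = 0.20636875:
  x_P = (0.345500·750 + 0.120625·625 + 0.201500·500 + 0.210750·575) / 0.20636875 = 556.446875 / 0.20636875 ≈ 2696.37
  x_S = (0.239625·750 + 0.479375·625 + 0.223375·500 + 0.238750·575) / 0.20636875 = 728.296875 / 0.20636875 ≈ 3529.10
  x_T = (0.053750·750 + 0.105375·625 + 0.330000·500 + 0.068625·575) / 0.20636875 = 310.63125 / 0.20636875 ≈ 1505.22
  x_R = (0.087375·750 + 0.142500·625 + 0.152500·500 + 0.313125·575) / 0.20636875 = 410.890625 / 0.20636875 ≈ 1991.05

x_T = 1505.22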